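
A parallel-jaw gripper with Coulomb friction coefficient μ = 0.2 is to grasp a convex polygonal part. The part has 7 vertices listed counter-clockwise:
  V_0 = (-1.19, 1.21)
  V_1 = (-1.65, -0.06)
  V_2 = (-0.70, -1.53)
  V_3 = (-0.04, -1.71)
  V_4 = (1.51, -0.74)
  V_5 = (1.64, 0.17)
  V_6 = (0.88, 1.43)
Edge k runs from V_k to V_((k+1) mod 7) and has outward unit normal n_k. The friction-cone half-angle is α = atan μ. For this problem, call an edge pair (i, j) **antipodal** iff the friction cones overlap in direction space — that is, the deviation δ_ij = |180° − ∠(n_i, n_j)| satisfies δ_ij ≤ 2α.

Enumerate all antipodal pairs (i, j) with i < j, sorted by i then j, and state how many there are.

α = atan 0.2 = 11.31°;  2α = 22.62°
n_0 = (-0.9402, +0.3406)
n_1 = (-0.8399, -0.5428)
n_2 = (-0.2631, -0.9648)
n_3 = (+0.5305, -0.8477)
n_4 = (+0.9899, -0.1414)
n_5 = (+0.8563, +0.5165)
n_6 = (-0.1057, +0.9944)
  (0,1): δ = 127.22°  ·
  (0,2): δ = 85.34°  ·
  (0,3): δ = 38.05°  ·
  (0,4): δ = 11.78°  ✓
  (0,5): δ = 51.01°  ·
  (0,6): δ = 115.98°  ·
  (1,2): δ = 138.13°  ·
  (1,3): δ = 90.83°  ·
  (1,4): δ = 41.00°  ·
  (1,5): δ = 1.78°  ✓
  (1,6): δ = 63.19°  ·
  (2,3): δ = 132.71°  ·
  (2,4): δ = 82.87°  ·
  (2,5): δ = 43.65°  ·
  (2,6): δ = 21.32°  ✓
  (3,4): δ = 130.17°  ·
  (3,5): δ = 90.94°  ·
  (3,6): δ = 25.97°  ·
  (4,5): δ = 140.77°  ·
  (4,6): δ = 75.80°  ·
  (5,6): δ = 115.03°  ·
antipodal pairs: 3

count = 3; pairs: (0,4), (1,5), (2,6)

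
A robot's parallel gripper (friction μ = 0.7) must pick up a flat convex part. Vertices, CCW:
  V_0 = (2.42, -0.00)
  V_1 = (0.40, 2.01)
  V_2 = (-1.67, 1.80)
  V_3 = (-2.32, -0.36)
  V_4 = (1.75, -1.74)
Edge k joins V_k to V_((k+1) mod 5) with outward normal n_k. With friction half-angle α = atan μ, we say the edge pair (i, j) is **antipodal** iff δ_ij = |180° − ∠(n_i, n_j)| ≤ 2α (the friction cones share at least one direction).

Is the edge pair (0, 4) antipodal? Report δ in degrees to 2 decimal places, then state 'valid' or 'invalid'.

α = atan 0.7 = 34.99°;  2α = 69.98°
edge 0: e_0 = (-2.02, +2.01);  n_0 = (+0.7054, +0.7089)
edge 4: e_4 = (+0.67, +1.74);  n_4 = (+0.9332, -0.3593)
∠(n_0, n_4) = 66.20°
δ = |180° − 66.20°| = 113.80°
113.80° > 2α = 69.98°  →  invalid

δ = 113.80°, invalid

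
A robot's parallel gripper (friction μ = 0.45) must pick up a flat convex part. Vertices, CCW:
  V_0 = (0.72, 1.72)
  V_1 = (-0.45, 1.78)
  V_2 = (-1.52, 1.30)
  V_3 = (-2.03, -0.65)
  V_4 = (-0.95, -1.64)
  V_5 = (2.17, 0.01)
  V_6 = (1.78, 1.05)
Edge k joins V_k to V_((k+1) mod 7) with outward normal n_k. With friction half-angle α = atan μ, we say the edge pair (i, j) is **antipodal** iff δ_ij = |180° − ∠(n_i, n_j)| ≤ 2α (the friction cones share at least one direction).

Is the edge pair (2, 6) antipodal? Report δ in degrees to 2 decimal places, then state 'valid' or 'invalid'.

α = atan 0.45 = 24.23°;  2α = 48.46°
edge 2: e_2 = (-0.51, -1.95);  n_2 = (-0.9675, +0.2530)
edge 6: e_6 = (-1.06, +0.67);  n_6 = (+0.5343, +0.8453)
∠(n_2, n_6) = 107.64°
δ = |180° − 107.64°| = 72.36°
72.36° > 2α = 48.46°  →  invalid

δ = 72.36°, invalid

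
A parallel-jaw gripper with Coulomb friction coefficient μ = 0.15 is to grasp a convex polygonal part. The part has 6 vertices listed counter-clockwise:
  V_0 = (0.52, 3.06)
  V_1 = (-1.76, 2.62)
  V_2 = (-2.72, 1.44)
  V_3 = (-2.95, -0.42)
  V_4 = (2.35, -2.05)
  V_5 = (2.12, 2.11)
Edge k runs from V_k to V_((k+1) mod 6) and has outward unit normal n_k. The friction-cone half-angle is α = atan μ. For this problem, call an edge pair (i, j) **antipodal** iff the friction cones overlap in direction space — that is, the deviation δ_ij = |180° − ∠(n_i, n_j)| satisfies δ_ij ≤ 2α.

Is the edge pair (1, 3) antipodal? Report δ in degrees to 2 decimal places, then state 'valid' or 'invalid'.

δ = 67.96°, invalid

α = atan 0.15 = 8.53°;  2α = 17.06°
edge 1: e_1 = (-0.96, -1.18);  n_1 = (-0.7757, +0.6311)
edge 3: e_3 = (+5.30, -1.63);  n_3 = (-0.2940, -0.9558)
∠(n_1, n_3) = 112.04°
δ = |180° − 112.04°| = 67.96°
67.96° > 2α = 17.06°  →  invalid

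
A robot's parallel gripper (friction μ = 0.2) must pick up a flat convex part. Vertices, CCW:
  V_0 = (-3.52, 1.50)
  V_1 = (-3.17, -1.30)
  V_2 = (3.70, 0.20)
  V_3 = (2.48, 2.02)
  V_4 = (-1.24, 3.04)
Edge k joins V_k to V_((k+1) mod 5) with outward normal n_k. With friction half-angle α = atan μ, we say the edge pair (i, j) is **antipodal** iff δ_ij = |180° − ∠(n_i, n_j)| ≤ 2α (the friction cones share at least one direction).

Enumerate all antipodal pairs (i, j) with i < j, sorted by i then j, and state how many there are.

α = atan 0.2 = 11.31°;  2α = 22.62°
n_0 = (-0.9923, -0.1240)
n_1 = (+0.2133, -0.9770)
n_2 = (+0.8306, +0.5568)
n_3 = (+0.2644, +0.9644)
n_4 = (-0.5597, +0.8287)
  (0,1): δ = 84.81°  ·
  (0,2): δ = 26.71°  ·
  (0,3): δ = 67.54°  ·
  (0,4): δ = 116.91°  ·
  (1,2): δ = 68.48°  ·
  (1,3): δ = 27.65°  ·
  (1,4): δ = 21.72°  ✓
  (2,3): δ = 139.17°  ·
  (2,4): δ = 89.80°  ·
  (3,4): δ = 130.63°  ·
antipodal pairs: 1

count = 1; pairs: (1,4)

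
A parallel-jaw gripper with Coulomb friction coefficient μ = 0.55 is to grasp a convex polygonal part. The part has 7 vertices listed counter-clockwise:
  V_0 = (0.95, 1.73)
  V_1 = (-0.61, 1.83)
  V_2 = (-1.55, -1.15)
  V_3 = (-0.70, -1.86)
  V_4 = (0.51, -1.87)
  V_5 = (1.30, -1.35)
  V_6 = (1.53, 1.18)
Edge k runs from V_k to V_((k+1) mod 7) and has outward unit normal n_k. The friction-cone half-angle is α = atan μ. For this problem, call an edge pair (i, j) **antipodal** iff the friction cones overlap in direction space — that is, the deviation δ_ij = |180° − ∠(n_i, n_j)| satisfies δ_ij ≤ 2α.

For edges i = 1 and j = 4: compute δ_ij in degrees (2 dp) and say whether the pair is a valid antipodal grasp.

α = atan 0.55 = 28.81°;  2α = 57.62°
edge 1: e_1 = (-0.94, -2.98);  n_1 = (-0.9537, +0.3008)
edge 4: e_4 = (+0.79, +0.52);  n_4 = (+0.5498, -0.8353)
∠(n_1, n_4) = 140.86°
δ = |180° − 140.86°| = 39.14°
39.14° ≤ 2α = 57.62°  →  valid

δ = 39.14°, valid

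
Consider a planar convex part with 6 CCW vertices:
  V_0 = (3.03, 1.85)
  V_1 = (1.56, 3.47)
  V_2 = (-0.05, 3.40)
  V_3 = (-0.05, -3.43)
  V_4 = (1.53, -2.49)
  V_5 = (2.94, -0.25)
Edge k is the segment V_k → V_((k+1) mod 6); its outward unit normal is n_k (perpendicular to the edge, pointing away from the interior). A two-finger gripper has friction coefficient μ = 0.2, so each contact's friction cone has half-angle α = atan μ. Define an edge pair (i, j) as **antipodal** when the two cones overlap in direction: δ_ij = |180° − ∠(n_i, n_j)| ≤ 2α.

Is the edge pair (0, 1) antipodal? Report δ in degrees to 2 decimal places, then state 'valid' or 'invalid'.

δ = 129.73°, invalid

α = atan 0.2 = 11.31°;  2α = 22.62°
edge 0: e_0 = (-1.47, +1.62);  n_0 = (+0.7406, +0.6720)
edge 1: e_1 = (-1.61, -0.07);  n_1 = (-0.0434, +0.9991)
∠(n_0, n_1) = 50.27°
δ = |180° − 50.27°| = 129.73°
129.73° > 2α = 22.62°  →  invalid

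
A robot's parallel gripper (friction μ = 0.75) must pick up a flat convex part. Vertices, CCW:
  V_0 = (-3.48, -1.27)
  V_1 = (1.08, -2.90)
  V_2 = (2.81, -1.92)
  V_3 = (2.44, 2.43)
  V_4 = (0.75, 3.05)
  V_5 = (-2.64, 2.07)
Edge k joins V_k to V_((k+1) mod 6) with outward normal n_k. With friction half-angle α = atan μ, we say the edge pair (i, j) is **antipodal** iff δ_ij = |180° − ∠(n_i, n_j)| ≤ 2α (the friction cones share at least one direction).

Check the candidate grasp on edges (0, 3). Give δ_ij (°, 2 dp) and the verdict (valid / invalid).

α = atan 0.75 = 36.87°;  2α = 73.74°
edge 0: e_0 = (+4.56, -1.63);  n_0 = (-0.3366, -0.9416)
edge 3: e_3 = (-1.69, +0.62);  n_3 = (+0.3444, +0.9388)
∠(n_0, n_3) = 179.52°
δ = |180° − 179.52°| = 0.48°
0.48° ≤ 2α = 73.74°  →  valid

δ = 0.48°, valid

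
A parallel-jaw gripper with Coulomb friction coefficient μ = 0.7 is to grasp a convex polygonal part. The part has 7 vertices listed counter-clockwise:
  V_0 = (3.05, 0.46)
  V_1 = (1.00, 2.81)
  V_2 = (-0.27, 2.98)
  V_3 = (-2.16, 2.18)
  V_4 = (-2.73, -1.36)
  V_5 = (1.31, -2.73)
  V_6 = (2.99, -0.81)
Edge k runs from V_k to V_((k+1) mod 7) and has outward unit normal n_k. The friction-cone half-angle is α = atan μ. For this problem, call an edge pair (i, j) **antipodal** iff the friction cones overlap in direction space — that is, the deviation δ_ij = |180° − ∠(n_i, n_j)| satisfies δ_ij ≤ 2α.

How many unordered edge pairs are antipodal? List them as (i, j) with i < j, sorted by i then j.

count = 9; pairs: (0,3), (0,4), (1,4), (1,5), (2,4), (2,5), (2,6), (3,5), (3,6)

α = atan 0.7 = 34.99°;  2α = 69.98°
n_0 = (+0.7536, +0.6574)
n_1 = (+0.1327, +0.9912)
n_2 = (-0.3898, +0.9209)
n_3 = (-0.9873, +0.1590)
n_4 = (-0.3211, -0.9470)
n_5 = (+0.7526, -0.6585)
n_6 = (+0.9989, -0.0472)
  (0,1): δ = 138.72°  ·
  (0,2): δ = 108.16°  ·
  (0,3): δ = 50.25°  ✓
  (0,4): δ = 30.17°  ✓
  (0,5): δ = 97.71°  ·
  (0,6): δ = 136.20°  ·
  (1,2): δ = 149.43°  ·
  (1,3): δ = 91.52°  ·
  (1,4): δ = 11.11°  ✓
  (1,5): δ = 56.44°  ✓
  (1,6): δ = 94.92°  ·
  (2,3): δ = 122.09°  ·
  (2,4): δ = 41.67°  ✓
  (2,5): δ = 25.87°  ✓
  (2,6): δ = 64.35°  ✓
  (3,4): δ = 99.59°  ·
  (3,5): δ = 32.04°  ✓
  (3,6): δ = 6.44°  ✓
  (4,5): δ = 112.45°  ·
  (4,6): δ = 73.97°  ·
  (5,6): δ = 141.52°  ·
antipodal pairs: 9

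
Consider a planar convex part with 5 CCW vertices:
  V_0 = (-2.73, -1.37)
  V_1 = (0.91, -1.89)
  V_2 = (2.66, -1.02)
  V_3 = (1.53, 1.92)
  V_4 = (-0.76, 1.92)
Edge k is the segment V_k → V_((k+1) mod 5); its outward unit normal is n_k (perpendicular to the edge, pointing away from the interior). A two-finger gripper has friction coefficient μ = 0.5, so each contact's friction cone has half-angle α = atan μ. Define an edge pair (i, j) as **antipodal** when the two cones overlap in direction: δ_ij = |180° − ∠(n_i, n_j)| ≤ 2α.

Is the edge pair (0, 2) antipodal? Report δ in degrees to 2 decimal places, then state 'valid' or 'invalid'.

δ = 60.85°, invalid

α = atan 0.5 = 26.57°;  2α = 53.13°
edge 0: e_0 = (+3.64, -0.52);  n_0 = (-0.1414, -0.9899)
edge 2: e_2 = (-1.13, +2.94);  n_2 = (+0.9334, +0.3588)
∠(n_0, n_2) = 119.15°
δ = |180° − 119.15°| = 60.85°
60.85° > 2α = 53.13°  →  invalid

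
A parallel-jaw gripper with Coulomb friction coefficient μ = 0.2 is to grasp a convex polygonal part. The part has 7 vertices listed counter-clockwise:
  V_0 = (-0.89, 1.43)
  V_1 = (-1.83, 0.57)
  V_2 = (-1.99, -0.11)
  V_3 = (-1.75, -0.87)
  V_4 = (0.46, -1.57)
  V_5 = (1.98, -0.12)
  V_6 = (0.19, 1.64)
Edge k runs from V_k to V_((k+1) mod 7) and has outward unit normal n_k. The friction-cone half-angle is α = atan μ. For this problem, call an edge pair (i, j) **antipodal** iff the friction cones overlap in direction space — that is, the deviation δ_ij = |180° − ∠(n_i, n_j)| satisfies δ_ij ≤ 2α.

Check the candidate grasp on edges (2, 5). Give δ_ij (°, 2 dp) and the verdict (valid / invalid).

δ = 27.96°, invalid

α = atan 0.2 = 11.31°;  2α = 22.62°
edge 2: e_2 = (+0.24, -0.76);  n_2 = (-0.9536, -0.3011)
edge 5: e_5 = (-1.79, +1.76);  n_5 = (+0.7011, +0.7131)
∠(n_2, n_5) = 152.04°
δ = |180° − 152.04°| = 27.96°
27.96° > 2α = 22.62°  →  invalid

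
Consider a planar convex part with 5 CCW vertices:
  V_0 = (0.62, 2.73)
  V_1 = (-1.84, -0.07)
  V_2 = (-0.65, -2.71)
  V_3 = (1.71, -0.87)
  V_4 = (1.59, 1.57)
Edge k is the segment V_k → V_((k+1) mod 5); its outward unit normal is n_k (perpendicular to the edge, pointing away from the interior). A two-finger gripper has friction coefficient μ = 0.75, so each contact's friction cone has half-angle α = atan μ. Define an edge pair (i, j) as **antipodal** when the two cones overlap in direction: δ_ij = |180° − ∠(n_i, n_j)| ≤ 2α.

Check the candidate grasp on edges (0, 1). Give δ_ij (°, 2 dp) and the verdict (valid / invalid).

α = atan 0.75 = 36.87°;  2α = 73.74°
edge 0: e_0 = (-2.46, -2.80);  n_0 = (-0.7512, +0.6600)
edge 1: e_1 = (+1.19, -2.64);  n_1 = (-0.9117, -0.4109)
∠(n_0, n_1) = 65.57°
δ = |180° − 65.57°| = 114.43°
114.43° > 2α = 73.74°  →  invalid

δ = 114.43°, invalid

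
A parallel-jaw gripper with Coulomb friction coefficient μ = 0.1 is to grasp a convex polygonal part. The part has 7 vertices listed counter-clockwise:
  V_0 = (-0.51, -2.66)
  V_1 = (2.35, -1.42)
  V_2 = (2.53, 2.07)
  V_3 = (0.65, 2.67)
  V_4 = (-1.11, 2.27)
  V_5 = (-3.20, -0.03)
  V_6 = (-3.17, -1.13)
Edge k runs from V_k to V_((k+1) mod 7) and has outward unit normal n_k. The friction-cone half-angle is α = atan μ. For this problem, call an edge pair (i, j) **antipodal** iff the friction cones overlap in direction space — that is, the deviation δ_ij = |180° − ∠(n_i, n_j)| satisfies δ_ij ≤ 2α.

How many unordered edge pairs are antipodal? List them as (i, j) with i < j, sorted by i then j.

α = atan 0.1 = 5.71°;  2α = 11.42°
n_0 = (+0.3978, -0.9175)
n_1 = (+0.9987, -0.0515)
n_2 = (+0.3040, +0.9527)
n_3 = (-0.2216, +0.9751)
n_4 = (-0.7401, +0.6725)
n_5 = (-0.9996, -0.0273)
n_6 = (-0.4986, -0.8668)
  (0,1): δ = 116.39°  ·
  (0,2): δ = 41.14°  ·
  (0,3): δ = 10.64°  ✓
  (0,4): δ = 24.30°  ·
  (0,5): δ = 68.12°  ·
  (0,6): δ = 126.65°  ·
  (1,2): δ = 104.75°  ·
  (1,3): δ = 74.24°  ·
  (1,4): δ = 39.31°  ·
  (1,5): δ = 4.51°  ✓
  (1,6): δ = 63.05°  ·
  (2,3): δ = 149.50°  ·
  (2,4): δ = 114.56°  ·
  (2,5): δ = 70.74°  ·
  (2,6): δ = 12.21°  ·
  (3,4): δ = 145.07°  ·
  (3,5): δ = 101.24°  ·
  (3,6): δ = 42.71°  ·
  (4,5): δ = 136.18°  ·
  (4,6): δ = 77.65°  ·
  (5,6): δ = 121.47°  ·
antipodal pairs: 2

count = 2; pairs: (0,3), (1,5)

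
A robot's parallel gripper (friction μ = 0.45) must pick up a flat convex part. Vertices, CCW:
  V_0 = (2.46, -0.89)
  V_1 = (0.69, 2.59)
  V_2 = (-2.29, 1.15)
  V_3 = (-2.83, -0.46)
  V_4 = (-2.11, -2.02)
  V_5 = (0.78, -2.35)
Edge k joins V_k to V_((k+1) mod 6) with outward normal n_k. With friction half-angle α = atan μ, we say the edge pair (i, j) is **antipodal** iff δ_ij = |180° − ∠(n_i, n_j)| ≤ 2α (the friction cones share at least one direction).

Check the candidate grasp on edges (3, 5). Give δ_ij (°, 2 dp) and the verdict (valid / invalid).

δ = 73.78°, invalid

α = atan 0.45 = 24.23°;  2α = 48.46°
edge 3: e_3 = (+0.72, -1.56);  n_3 = (-0.9080, -0.4191)
edge 5: e_5 = (+1.68, +1.46);  n_5 = (+0.6560, -0.7548)
∠(n_3, n_5) = 106.22°
δ = |180° − 106.22°| = 73.78°
73.78° > 2α = 48.46°  →  invalid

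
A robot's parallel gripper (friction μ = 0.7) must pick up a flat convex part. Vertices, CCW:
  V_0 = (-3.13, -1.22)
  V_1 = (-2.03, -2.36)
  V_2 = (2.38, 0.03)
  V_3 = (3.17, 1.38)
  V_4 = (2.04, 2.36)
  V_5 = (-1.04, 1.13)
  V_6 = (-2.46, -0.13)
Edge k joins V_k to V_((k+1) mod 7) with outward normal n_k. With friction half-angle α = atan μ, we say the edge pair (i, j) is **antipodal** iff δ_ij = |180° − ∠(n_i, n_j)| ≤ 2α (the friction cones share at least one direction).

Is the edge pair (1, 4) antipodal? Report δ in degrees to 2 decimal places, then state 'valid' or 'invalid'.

α = atan 0.7 = 34.99°;  2α = 69.98°
edge 1: e_1 = (+4.41, +2.39);  n_1 = (+0.4765, -0.8792)
edge 4: e_4 = (-3.08, -1.23);  n_4 = (-0.3709, +0.9287)
∠(n_1, n_4) = 173.31°
δ = |180° − 173.31°| = 6.69°
6.69° ≤ 2α = 69.98°  →  valid

δ = 6.69°, valid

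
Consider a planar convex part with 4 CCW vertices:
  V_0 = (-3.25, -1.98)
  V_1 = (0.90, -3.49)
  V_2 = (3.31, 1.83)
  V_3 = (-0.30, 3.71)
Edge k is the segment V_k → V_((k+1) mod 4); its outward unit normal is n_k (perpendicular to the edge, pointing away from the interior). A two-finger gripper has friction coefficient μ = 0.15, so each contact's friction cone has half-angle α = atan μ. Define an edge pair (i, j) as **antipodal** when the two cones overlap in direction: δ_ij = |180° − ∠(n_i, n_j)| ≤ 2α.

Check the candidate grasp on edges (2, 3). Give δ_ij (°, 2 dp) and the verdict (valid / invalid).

δ = 89.90°, invalid

α = atan 0.15 = 8.53°;  2α = 17.06°
edge 2: e_2 = (-3.61, +1.88);  n_2 = (+0.4619, +0.8869)
edge 3: e_3 = (-2.95, -5.69);  n_3 = (-0.8878, +0.4603)
∠(n_2, n_3) = 90.10°
δ = |180° − 90.10°| = 89.90°
89.90° > 2α = 17.06°  →  invalid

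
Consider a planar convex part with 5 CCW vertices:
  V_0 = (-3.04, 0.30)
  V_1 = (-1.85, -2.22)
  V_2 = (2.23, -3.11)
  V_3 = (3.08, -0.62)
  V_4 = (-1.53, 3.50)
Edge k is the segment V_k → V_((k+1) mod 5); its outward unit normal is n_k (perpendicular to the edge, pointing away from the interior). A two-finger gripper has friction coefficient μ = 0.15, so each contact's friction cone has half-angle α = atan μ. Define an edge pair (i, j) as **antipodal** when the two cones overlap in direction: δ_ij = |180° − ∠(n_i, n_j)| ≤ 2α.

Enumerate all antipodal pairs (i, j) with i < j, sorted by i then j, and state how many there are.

α = atan 0.15 = 8.53°;  2α = 17.06°
n_0 = (-0.9042, -0.4270)
n_1 = (-0.2131, -0.9770)
n_2 = (+0.9464, -0.3231)
n_3 = (+0.6664, +0.7456)
n_4 = (-0.9044, +0.4267)
  (0,1): δ = 127.58°  ·
  (0,2): δ = 44.13°  ·
  (0,3): δ = 22.93°  ·
  (0,4): δ = 129.46°  ·
  (1,2): δ = 96.54°  ·
  (1,3): δ = 29.48°  ·
  (1,4): δ = 77.04°  ·
  (2,3): δ = 112.94°  ·
  (2,4): δ = 6.41°  ✓
  (3,4): δ = 73.47°  ·
antipodal pairs: 1

count = 1; pairs: (2,4)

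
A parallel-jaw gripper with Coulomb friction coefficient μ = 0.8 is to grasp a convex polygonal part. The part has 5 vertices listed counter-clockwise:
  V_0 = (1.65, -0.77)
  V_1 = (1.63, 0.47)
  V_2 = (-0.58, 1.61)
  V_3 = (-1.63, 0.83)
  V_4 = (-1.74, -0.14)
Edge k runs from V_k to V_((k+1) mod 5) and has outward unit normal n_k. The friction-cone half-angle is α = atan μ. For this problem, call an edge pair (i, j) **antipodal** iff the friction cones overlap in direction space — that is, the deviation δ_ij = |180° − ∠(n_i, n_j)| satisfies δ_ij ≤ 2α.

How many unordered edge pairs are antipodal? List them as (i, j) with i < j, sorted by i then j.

α = atan 0.8 = 38.66°;  2α = 77.32°
n_0 = (+0.9999, +0.0161)
n_1 = (+0.4584, +0.8887)
n_2 = (-0.5963, +0.8027)
n_3 = (-0.9936, +0.1127)
n_4 = (-0.1827, -0.9832)
  (0,1): δ = 118.21°  ·
  (0,2): δ = 54.32°  ✓
  (0,3): δ = 7.39°  ✓
  (0,4): δ = 78.55°  ·
  (1,2): δ = 116.11°  ·
  (1,3): δ = 69.18°  ✓
  (1,4): δ = 16.76°  ✓
  (2,3): δ = 133.08°  ·
  (2,4): δ = 47.13°  ✓
  (3,4): δ = 94.06°  ·
antipodal pairs: 5

count = 5; pairs: (0,2), (0,3), (1,3), (1,4), (2,4)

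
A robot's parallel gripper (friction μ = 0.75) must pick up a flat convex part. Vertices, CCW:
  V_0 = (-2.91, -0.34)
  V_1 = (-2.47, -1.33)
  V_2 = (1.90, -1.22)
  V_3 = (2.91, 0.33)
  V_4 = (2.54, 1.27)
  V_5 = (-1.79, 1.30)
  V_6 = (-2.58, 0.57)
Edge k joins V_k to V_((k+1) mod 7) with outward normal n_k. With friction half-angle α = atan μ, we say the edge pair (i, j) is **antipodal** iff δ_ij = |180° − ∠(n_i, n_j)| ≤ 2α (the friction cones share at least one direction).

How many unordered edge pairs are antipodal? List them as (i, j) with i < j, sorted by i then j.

count = 12; pairs: (0,2), (0,3), (0,4), (1,3), (1,4), (1,5), (1,6), (2,4), (2,5), (2,6), (3,5), (3,6)

α = atan 0.75 = 36.87°;  2α = 73.74°
n_0 = (-0.9138, -0.4061)
n_1 = (+0.0252, -0.9997)
n_2 = (+0.8378, -0.5459)
n_3 = (+0.9305, +0.3663)
n_4 = (+0.0069, +1.0000)
n_5 = (-0.6787, +0.7344)
n_6 = (-0.9401, +0.3409)
  (0,1): δ = 112.52°  ·
  (0,2): δ = 57.05°  ✓
  (0,3): δ = 2.48°  ✓
  (0,4): δ = 65.64°  ✓
  (0,5): δ = 108.78°  ·
  (0,6): δ = 136.10°  ·
  (1,2): δ = 124.53°  ·
  (1,3): δ = 69.96°  ✓
  (1,4): δ = 1.84°  ✓
  (1,5): δ = 41.30°  ✓
  (1,6): δ = 68.63°  ✓
  (2,3): δ = 125.43°  ·
  (2,4): δ = 57.31°  ✓
  (2,5): δ = 14.17°  ✓
  (2,6): δ = 13.16°  ✓
  (3,4): δ = 111.88°  ·
  (3,5): δ = 68.75°  ✓
  (3,6): δ = 41.42°  ✓
  (4,5): δ = 136.86°  ·
  (4,6): δ = 109.54°  ·
  (5,6): δ = 152.67°  ·
antipodal pairs: 12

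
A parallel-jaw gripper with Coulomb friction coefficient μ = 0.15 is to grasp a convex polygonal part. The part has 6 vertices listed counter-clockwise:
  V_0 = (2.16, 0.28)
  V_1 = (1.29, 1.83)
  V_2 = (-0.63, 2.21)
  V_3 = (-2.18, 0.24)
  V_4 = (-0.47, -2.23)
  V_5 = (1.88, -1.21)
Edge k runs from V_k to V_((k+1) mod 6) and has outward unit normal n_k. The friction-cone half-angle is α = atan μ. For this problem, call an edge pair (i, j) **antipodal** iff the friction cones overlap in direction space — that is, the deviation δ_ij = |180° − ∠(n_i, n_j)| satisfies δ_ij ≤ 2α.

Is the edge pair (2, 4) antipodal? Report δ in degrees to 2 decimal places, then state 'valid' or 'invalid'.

δ = 28.34°, invalid

α = atan 0.15 = 8.53°;  2α = 17.06°
edge 2: e_2 = (-1.55, -1.97);  n_2 = (-0.7859, +0.6183)
edge 4: e_4 = (+2.35, +1.02);  n_4 = (+0.3982, -0.9173)
∠(n_2, n_4) = 151.66°
δ = |180° − 151.66°| = 28.34°
28.34° > 2α = 17.06°  →  invalid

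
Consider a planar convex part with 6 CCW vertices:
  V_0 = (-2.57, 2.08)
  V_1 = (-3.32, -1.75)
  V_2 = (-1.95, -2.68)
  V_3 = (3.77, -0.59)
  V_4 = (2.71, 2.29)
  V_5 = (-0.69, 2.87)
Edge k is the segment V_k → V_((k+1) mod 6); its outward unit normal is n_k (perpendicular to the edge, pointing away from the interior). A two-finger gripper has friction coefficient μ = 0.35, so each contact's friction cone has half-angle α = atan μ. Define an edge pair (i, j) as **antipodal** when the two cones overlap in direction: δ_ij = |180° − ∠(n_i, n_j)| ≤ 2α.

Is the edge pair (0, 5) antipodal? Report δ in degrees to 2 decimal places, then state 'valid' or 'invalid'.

δ = 123.87°, invalid

α = atan 0.35 = 19.29°;  2α = 38.58°
edge 0: e_0 = (-0.75, -3.83);  n_0 = (-0.9814, +0.1922)
edge 5: e_5 = (-1.88, -0.79);  n_5 = (-0.3874, +0.9219)
∠(n_0, n_5) = 56.13°
δ = |180° − 56.13°| = 123.87°
123.87° > 2α = 38.58°  →  invalid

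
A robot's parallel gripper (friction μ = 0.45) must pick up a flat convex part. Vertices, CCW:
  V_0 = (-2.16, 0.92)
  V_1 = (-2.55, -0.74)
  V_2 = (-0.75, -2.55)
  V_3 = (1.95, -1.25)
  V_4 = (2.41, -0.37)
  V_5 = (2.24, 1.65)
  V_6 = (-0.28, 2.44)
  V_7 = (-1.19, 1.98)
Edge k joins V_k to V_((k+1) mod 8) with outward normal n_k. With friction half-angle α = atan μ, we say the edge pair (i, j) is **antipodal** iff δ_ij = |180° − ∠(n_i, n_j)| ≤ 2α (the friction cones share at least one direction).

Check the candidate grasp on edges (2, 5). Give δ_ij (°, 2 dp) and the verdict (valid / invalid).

δ = 43.12°, valid

α = atan 0.45 = 24.23°;  2α = 48.46°
edge 2: e_2 = (+2.70, +1.30);  n_2 = (+0.4338, -0.9010)
edge 5: e_5 = (-2.52, +0.79);  n_5 = (+0.2991, +0.9542)
∠(n_2, n_5) = 136.88°
δ = |180° − 136.88°| = 43.12°
43.12° ≤ 2α = 48.46°  →  valid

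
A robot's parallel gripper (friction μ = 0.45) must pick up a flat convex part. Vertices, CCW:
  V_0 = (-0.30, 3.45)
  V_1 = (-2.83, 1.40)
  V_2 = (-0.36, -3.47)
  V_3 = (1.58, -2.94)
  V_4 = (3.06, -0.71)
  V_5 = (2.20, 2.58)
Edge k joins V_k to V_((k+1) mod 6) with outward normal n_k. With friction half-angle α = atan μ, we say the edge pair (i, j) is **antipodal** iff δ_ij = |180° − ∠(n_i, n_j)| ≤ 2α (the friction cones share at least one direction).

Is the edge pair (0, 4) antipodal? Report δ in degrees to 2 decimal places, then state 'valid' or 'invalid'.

α = atan 0.45 = 24.23°;  2α = 48.46°
edge 0: e_0 = (-2.53, -2.05);  n_0 = (-0.6296, +0.7770)
edge 4: e_4 = (-0.86, +3.29);  n_4 = (+0.9675, +0.2529)
∠(n_0, n_4) = 114.37°
δ = |180° − 114.37°| = 65.63°
65.63° > 2α = 48.46°  →  invalid

δ = 65.63°, invalid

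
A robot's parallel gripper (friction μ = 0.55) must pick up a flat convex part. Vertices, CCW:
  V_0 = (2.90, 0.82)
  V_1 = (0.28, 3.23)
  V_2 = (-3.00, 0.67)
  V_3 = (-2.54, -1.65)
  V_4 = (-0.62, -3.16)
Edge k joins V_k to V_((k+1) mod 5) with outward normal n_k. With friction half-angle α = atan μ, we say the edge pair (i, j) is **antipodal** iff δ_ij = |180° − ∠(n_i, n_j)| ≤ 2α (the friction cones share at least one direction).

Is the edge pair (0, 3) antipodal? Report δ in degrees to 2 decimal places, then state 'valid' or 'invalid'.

α = atan 0.55 = 28.81°;  2α = 57.62°
edge 0: e_0 = (-2.62, +2.41);  n_0 = (+0.6770, +0.7360)
edge 3: e_3 = (+1.92, -1.51);  n_3 = (-0.6182, -0.7860)
∠(n_0, n_3) = 175.57°
δ = |180° − 175.57°| = 4.43°
4.43° ≤ 2α = 57.62°  →  valid

δ = 4.43°, valid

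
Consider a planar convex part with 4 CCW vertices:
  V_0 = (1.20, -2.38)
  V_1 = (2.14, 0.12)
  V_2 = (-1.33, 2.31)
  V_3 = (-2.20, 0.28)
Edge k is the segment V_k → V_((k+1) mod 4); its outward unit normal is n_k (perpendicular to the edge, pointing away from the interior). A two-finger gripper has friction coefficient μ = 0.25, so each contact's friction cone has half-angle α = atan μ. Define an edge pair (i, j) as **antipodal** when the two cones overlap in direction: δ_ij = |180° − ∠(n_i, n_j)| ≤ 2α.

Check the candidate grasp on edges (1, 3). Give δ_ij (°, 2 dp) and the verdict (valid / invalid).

α = atan 0.25 = 14.04°;  2α = 28.07°
edge 1: e_1 = (-3.47, +2.19);  n_1 = (+0.5337, +0.8457)
edge 3: e_3 = (+3.40, -2.66);  n_3 = (-0.6162, -0.7876)
∠(n_1, n_3) = 174.22°
δ = |180° − 174.22°| = 5.78°
5.78° ≤ 2α = 28.07°  →  valid

δ = 5.78°, valid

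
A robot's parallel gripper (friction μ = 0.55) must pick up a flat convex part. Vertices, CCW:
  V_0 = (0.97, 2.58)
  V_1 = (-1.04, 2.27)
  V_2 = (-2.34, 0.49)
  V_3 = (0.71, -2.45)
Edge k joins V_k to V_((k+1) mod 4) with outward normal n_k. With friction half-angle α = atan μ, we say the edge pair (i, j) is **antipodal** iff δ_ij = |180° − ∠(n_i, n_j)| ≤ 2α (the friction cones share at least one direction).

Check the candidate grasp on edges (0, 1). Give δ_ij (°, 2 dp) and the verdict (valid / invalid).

α = atan 0.55 = 28.81°;  2α = 57.62°
edge 0: e_0 = (-2.01, -0.31);  n_0 = (-0.1524, +0.9883)
edge 1: e_1 = (-1.30, -1.78);  n_1 = (-0.8076, +0.5898)
∠(n_0, n_1) = 45.09°
δ = |180° − 45.09°| = 134.91°
134.91° > 2α = 57.62°  →  invalid

δ = 134.91°, invalid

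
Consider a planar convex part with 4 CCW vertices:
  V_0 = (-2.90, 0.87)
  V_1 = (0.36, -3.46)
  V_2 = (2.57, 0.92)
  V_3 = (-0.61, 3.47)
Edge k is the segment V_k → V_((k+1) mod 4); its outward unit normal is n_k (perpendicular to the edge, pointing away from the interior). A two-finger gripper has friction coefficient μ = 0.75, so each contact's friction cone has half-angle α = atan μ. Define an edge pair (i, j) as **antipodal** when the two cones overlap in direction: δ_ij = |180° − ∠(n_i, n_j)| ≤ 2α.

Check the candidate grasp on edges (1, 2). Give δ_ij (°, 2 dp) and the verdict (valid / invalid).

α = atan 0.75 = 36.87°;  2α = 73.74°
edge 1: e_1 = (+2.21, +4.38);  n_1 = (+0.8928, -0.4505)
edge 2: e_2 = (-3.18, +2.55);  n_2 = (+0.6256, +0.7802)
∠(n_1, n_2) = 78.05°
δ = |180° − 78.05°| = 101.95°
101.95° > 2α = 73.74°  →  invalid

δ = 101.95°, invalid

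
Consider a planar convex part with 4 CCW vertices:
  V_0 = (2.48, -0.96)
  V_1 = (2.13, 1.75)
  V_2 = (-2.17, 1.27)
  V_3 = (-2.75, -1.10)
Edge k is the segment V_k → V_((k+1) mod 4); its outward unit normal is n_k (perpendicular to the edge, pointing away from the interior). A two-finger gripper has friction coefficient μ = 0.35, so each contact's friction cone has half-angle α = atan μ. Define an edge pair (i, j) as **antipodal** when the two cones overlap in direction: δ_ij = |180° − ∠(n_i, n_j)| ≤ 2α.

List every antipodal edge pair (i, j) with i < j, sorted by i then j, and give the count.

count = 2; pairs: (0,2), (1,3)

α = atan 0.35 = 19.29°;  2α = 38.58°
n_0 = (+0.9918, +0.1281)
n_1 = (-0.1109, +0.9938)
n_2 = (-0.9713, +0.2377)
n_3 = (+0.0268, -0.9996)
  (0,1): δ = 90.99°  ·
  (0,2): δ = 21.11°  ✓
  (0,3): δ = 84.17°  ·
  (1,2): δ = 110.12°  ·
  (1,3): δ = 4.84°  ✓
  (2,3): δ = 74.72°  ·
antipodal pairs: 2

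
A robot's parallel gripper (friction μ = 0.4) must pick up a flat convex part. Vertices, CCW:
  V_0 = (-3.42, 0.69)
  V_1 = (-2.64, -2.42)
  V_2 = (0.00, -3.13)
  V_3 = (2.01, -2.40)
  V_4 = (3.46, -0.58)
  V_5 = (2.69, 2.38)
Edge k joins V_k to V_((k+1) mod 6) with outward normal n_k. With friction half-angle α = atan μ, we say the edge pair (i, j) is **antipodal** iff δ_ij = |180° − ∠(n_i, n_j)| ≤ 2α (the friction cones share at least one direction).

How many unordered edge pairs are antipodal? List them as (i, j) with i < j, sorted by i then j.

count = 4; pairs: (0,4), (1,5), (2,5), (3,5)

α = atan 0.4 = 21.80°;  2α = 43.60°
n_0 = (-0.9700, -0.2433)
n_1 = (-0.2597, -0.9657)
n_2 = (+0.3414, -0.9399)
n_3 = (+0.7821, -0.6231)
n_4 = (+0.9678, +0.2518)
n_5 = (-0.2666, +0.9638)
  (0,1): δ = 119.13°  ·
  (0,2): δ = 84.12°  ·
  (0,3): δ = 52.62°  ·
  (0,4): δ = 0.50°  ✓
  (0,5): δ = 91.38°  ·
  (1,2): δ = 144.99°  ·
  (1,3): δ = 113.49°  ·
  (1,4): δ = 60.37°  ·
  (1,5): δ = 30.51°  ✓
  (2,3): δ = 148.50°  ·
  (2,4): δ = 95.38°  ·
  (2,5): δ = 4.50°  ✓
  (3,4): δ = 126.87°  ·
  (3,5): δ = 35.99°  ✓
  (4,5): δ = 89.12°  ·
antipodal pairs: 4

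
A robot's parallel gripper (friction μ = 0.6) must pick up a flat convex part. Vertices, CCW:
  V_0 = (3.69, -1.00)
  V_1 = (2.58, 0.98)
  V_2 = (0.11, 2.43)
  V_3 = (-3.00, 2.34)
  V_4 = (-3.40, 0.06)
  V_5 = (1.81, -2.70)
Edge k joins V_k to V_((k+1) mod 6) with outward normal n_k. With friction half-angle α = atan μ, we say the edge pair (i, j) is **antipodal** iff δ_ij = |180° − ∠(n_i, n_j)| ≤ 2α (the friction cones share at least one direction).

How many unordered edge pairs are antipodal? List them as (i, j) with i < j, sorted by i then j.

count = 6; pairs: (0,3), (0,4), (1,4), (2,4), (2,5), (3,5)

α = atan 0.6 = 30.96°;  2α = 61.93°
n_0 = (+0.8723, +0.4890)
n_1 = (+0.5063, +0.8624)
n_2 = (-0.0289, +0.9996)
n_3 = (-0.9850, +0.1728)
n_4 = (-0.4681, -0.8837)
n_5 = (+0.6707, -0.7417)
  (0,1): δ = 149.69°  ·
  (0,2): δ = 117.62°  ·
  (0,3): δ = 39.23°  ✓
  (0,4): δ = 32.81°  ✓
  (0,5): δ = 102.85°  ·
  (1,2): δ = 147.93°  ·
  (1,3): δ = 69.54°  ·
  (1,4): δ = 2.50°  ✓
  (1,5): δ = 72.54°  ·
  (2,3): δ = 101.61°  ·
  (2,4): δ = 29.57°  ✓
  (2,5): δ = 40.46°  ✓
  (3,4): δ = 107.96°  ·
  (3,5): δ = 37.93°  ✓
  (4,5): δ = 109.97°  ·
antipodal pairs: 6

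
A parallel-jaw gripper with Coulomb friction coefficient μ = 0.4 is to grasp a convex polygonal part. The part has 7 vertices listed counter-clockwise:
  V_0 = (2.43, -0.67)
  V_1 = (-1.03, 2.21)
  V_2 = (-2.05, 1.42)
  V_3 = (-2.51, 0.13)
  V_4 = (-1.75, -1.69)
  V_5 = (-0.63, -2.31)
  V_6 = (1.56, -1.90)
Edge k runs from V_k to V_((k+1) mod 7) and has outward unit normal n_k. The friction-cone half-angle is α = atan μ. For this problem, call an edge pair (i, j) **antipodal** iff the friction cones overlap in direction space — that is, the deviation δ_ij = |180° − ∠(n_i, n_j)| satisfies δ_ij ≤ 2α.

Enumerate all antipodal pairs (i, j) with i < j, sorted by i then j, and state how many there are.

α = atan 0.4 = 21.80°;  2α = 43.60°
n_0 = (+0.6397, +0.7686)
n_1 = (-0.6123, +0.7906)
n_2 = (-0.9419, +0.3359)
n_3 = (-0.9228, -0.3853)
n_4 = (-0.4843, -0.8749)
n_5 = (+0.1840, -0.9829)
n_6 = (+0.8164, -0.5775)
  (0,1): δ = 102.47°  ·
  (0,2): δ = 69.85°  ·
  (0,3): δ = 27.56°  ✓
  (0,4): δ = 10.81°  ✓
  (0,5): δ = 50.38°  ·
  (0,6): δ = 94.50°  ·
  (1,2): δ = 147.38°  ·
  (1,3): δ = 105.09°  ·
  (1,4): δ = 66.73°  ·
  (1,5): δ = 27.15°  ✓
  (1,6): δ = 16.97°  ✓
  (2,3): δ = 137.71°  ·
  (2,4): δ = 99.34°  ·
  (2,5): δ = 59.77°  ·
  (2,6): δ = 15.65°  ✓
  (3,4): δ = 141.63°  ·
  (3,5): δ = 102.06°  ·
  (3,6): δ = 57.94°  ·
  (4,5): δ = 140.43°  ·
  (4,6): δ = 96.30°  ·
  (5,6): δ = 135.88°  ·
antipodal pairs: 5

count = 5; pairs: (0,3), (0,4), (1,5), (1,6), (2,6)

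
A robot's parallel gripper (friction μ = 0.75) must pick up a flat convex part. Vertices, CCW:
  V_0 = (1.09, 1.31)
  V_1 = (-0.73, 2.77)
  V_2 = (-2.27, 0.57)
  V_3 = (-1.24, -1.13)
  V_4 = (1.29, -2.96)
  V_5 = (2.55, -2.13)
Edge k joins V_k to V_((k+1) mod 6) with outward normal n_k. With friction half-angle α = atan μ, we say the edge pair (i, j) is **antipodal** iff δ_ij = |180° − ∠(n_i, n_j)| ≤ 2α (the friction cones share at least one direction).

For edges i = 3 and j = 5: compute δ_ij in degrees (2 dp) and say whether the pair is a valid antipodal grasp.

α = atan 0.75 = 36.87°;  2α = 73.74°
edge 3: e_3 = (+2.53, -1.83);  n_3 = (-0.5861, -0.8103)
edge 5: e_5 = (-1.46, +3.44);  n_5 = (+0.9205, +0.3907)
∠(n_3, n_5) = 148.88°
δ = |180° − 148.88°| = 31.12°
31.12° ≤ 2α = 73.74°  →  valid

δ = 31.12°, valid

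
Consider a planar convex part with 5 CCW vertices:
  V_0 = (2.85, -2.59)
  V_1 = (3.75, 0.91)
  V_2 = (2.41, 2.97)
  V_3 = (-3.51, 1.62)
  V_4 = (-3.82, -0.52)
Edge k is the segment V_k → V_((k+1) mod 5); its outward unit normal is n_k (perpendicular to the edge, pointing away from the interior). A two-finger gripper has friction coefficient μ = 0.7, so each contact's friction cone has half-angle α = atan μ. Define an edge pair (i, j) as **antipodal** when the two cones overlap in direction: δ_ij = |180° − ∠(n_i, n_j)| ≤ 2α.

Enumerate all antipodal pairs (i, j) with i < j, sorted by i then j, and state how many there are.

count = 5; pairs: (0,2), (0,3), (1,3), (1,4), (2,4)

α = atan 0.7 = 34.99°;  2α = 69.98°
n_0 = (+0.9685, -0.2490)
n_1 = (+0.8383, +0.5453)
n_2 = (-0.2223, +0.9750)
n_3 = (-0.9897, +0.1434)
n_4 = (-0.2964, -0.9551)
  (0,1): δ = 132.54°  ·
  (0,2): δ = 62.73°  ✓
  (0,3): δ = 6.18°  ✓
  (0,4): δ = 87.18°  ·
  (1,2): δ = 110.20°  ·
  (1,3): δ = 41.29°  ✓
  (1,4): δ = 39.72°  ✓
  (2,3): δ = 111.09°  ·
  (2,4): δ = 30.09°  ✓
  (3,4): δ = 99.00°  ·
antipodal pairs: 5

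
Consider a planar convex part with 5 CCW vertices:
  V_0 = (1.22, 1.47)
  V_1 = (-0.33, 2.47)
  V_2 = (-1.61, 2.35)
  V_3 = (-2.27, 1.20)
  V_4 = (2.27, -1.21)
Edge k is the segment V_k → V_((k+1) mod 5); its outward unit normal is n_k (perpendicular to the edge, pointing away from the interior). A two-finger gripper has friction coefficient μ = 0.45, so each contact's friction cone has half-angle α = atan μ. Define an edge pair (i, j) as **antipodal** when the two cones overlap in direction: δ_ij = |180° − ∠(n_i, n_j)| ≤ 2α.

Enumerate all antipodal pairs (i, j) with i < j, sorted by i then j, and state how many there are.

count = 3; pairs: (0,3), (1,3), (3,4)

α = atan 0.45 = 24.23°;  2α = 48.46°
n_0 = (+0.5421, +0.8403)
n_1 = (-0.0933, +0.9956)
n_2 = (-0.8673, +0.4978)
n_3 = (-0.4689, -0.8833)
n_4 = (+0.9311, +0.3648)
  (0,1): δ = 141.82°  ·
  (0,2): δ = 87.02°  ·
  (0,3): δ = 4.87°  ✓
  (0,4): δ = 144.22°  ·
  (1,2): δ = 125.21°  ·
  (1,3): δ = 33.32°  ✓
  (1,4): δ = 106.04°  ·
  (2,3): δ = 88.11°  ·
  (2,4): δ = 51.25°  ·
  (3,4): δ = 40.64°  ✓
antipodal pairs: 3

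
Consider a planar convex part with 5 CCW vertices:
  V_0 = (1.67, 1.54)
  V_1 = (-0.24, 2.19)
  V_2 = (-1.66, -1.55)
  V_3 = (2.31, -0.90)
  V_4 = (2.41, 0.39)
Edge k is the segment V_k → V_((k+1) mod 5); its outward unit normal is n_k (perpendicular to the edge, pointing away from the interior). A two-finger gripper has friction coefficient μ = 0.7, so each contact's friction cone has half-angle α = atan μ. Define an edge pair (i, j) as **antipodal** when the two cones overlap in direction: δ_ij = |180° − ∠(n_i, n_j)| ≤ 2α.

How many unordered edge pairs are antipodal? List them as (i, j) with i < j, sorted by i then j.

count = 5; pairs: (0,2), (1,2), (1,3), (1,4), (2,4)

α = atan 0.7 = 34.99°;  2α = 69.98°
n_0 = (+0.3222, +0.9467)
n_1 = (-0.9349, +0.3550)
n_2 = (+0.1616, -0.9869)
n_3 = (+0.9970, -0.0773)
n_4 = (+0.8409, +0.5411)
  (0,1): δ = 92.00°  ·
  (0,2): δ = 28.09°  ✓
  (0,3): δ = 104.36°  ·
  (0,4): δ = 141.55°  ·
  (1,2): δ = 59.91°  ✓
  (1,3): δ = 16.36°  ✓
  (1,4): δ = 53.55°  ✓
  (2,3): δ = 103.73°  ·
  (2,4): δ = 66.54°  ✓
  (3,4): δ = 142.81°  ·
antipodal pairs: 5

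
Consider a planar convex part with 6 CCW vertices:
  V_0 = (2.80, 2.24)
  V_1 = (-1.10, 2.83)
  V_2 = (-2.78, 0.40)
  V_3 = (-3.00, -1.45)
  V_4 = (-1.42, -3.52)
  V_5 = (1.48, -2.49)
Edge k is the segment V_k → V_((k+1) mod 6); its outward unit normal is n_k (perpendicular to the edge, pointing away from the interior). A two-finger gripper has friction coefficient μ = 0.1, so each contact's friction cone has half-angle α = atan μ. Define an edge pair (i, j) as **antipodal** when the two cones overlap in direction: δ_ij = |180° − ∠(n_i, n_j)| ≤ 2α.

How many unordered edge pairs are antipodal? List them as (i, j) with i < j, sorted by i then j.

α = atan 0.1 = 5.71°;  2α = 11.42°
n_0 = (+0.1496, +0.9887)
n_1 = (-0.8226, +0.5687)
n_2 = (-0.9930, +0.1181)
n_3 = (-0.7949, -0.6067)
n_4 = (+0.3347, -0.9423)
n_5 = (+0.9632, -0.2688)
  (0,1): δ = 116.06°  ·
  (0,2): δ = 88.18°  ·
  (0,3): δ = 44.04°  ·
  (0,4): δ = 28.16°  ·
  (0,5): δ = 83.01°  ·
  (1,2): δ = 152.12°  ·
  (1,3): δ = 107.99°  ·
  (1,4): δ = 35.79°  ·
  (1,5): δ = 19.07°  ·
  (2,3): δ = 135.86°  ·
  (2,4): δ = 63.66°  ·
  (2,5): δ = 8.81°  ✓
  (3,4): δ = 107.80°  ·
  (3,5): δ = 52.95°  ·
  (4,5): δ = 125.15°  ·
antipodal pairs: 1

count = 1; pairs: (2,5)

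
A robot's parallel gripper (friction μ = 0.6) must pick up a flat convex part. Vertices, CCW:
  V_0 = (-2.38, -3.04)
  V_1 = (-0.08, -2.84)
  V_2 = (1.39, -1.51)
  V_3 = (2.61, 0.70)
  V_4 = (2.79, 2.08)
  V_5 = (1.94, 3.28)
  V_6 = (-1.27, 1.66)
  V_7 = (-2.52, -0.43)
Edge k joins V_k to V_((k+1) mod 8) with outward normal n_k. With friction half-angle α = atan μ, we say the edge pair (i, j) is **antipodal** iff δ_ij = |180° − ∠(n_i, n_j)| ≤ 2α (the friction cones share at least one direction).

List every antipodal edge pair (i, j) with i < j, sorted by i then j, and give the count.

α = atan 0.6 = 30.96°;  2α = 61.93°
n_0 = (+0.0866, -0.9962)
n_1 = (+0.6709, -0.7415)
n_2 = (+0.8755, -0.4833)
n_3 = (+0.9916, -0.1293)
n_4 = (+0.8160, +0.5780)
n_5 = (-0.4505, +0.8928)
n_6 = (-0.8582, +0.5133)
n_7 = (-0.9986, -0.0536)
  (0,1): δ = 142.83°  ·
  (0,2): δ = 123.87°  ·
  (0,3): δ = 102.40°  ·
  (0,4): δ = 59.66°  ✓
  (0,5): δ = 21.81°  ✓
  (0,6): δ = 54.15°  ✓
  (0,7): δ = 88.10°  ·
  (1,2): δ = 161.04°  ·
  (1,3): δ = 139.57°  ·
  (1,4): δ = 96.83°  ·
  (1,5): δ = 15.36°  ✓
  (1,6): δ = 16.98°  ✓
  (1,7): δ = 50.93°  ✓
  (2,3): δ = 158.53°  ·
  (2,4): δ = 115.79°  ·
  (2,5): δ = 34.32°  ✓
  (2,6): δ = 1.98°  ✓
  (2,7): δ = 31.97°  ✓
  (3,4): δ = 137.26°  ·
  (3,5): δ = 55.79°  ✓
  (3,6): δ = 23.45°  ✓
  (3,7): δ = 10.50°  ✓
  (4,5): δ = 98.53°  ·
  (4,6): δ = 66.19°  ·
  (4,7): δ = 32.24°  ✓
  (5,6): δ = 147.66°  ·
  (5,7): δ = 113.71°  ·
  (6,7): δ = 146.05°  ·
antipodal pairs: 13

count = 13; pairs: (0,4), (0,5), (0,6), (1,5), (1,6), (1,7), (2,5), (2,6), (2,7), (3,5), (3,6), (3,7), (4,7)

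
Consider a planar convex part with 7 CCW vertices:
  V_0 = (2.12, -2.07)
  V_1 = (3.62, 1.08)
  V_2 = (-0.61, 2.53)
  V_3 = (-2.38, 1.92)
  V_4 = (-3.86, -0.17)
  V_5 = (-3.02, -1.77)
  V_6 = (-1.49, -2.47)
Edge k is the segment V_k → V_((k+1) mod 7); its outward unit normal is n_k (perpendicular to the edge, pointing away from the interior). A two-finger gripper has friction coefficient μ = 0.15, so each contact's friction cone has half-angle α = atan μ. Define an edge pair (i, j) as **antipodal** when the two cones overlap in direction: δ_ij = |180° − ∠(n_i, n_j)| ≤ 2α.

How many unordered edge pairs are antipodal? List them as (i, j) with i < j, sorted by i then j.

α = atan 0.15 = 8.53°;  2α = 17.06°
n_0 = (+0.9029, -0.4299)
n_1 = (+0.3243, +0.9460)
n_2 = (-0.3258, +0.9454)
n_3 = (-0.8161, +0.5779)
n_4 = (-0.8854, -0.4648)
n_5 = (-0.4160, -0.9093)
n_6 = (+0.1101, -0.9939)
  (0,1): δ = 83.46°  ·
  (0,2): δ = 45.52°  ·
  (0,3): δ = 9.84°  ✓
  (0,4): δ = 53.16°  ·
  (0,5): δ = 90.88°  ·
  (0,6): δ = 121.79°  ·
  (1,2): δ = 142.06°  ·
  (1,3): δ = 106.38°  ·
  (1,4): δ = 43.38°  ·
  (1,5): δ = 5.66°  ✓
  (1,6): δ = 25.24°  ·
  (2,3): δ = 144.32°  ·
  (2,4): δ = 81.32°  ·
  (2,5): δ = 43.60°  ·
  (2,6): δ = 12.69°  ✓
  (3,4): δ = 117.00°  ·
  (3,5): δ = 79.28°  ·
  (3,6): δ = 48.37°  ·
  (4,5): δ = 142.28°  ·
  (4,6): δ = 111.38°  ·
  (5,6): δ = 149.09°  ·
antipodal pairs: 3

count = 3; pairs: (0,3), (1,5), (2,6)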